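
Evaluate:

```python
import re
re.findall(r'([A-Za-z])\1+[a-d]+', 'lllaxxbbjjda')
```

['l', 'x', 'j']

`\1` has to match the exact text group 1 already captured.
Matches: at [0:4] match 'llla', group 1 = 'l'; at [4:8] match 'xxbb', group 1 = 'x'; at [8:12] match 'jjda', group 1 = 'j'.
With a single group, `findall` returns only what that group captured — 3 items.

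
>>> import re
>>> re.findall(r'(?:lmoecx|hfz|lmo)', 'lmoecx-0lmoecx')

`|` is ordered: at each position the engine commits to the first alternative that works.
`findall` yields the raw match text (2 of them) because the pattern has no groups.

['lmoecx', 'lmoecx']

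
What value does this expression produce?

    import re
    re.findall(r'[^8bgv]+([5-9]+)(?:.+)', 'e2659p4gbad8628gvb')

The pattern matches one or more of any character except [8bgv]; then one or more of a character in [5-9] (captured); then one or more of any character (non-capturing group).
Walking the string: at [0:18] match 'e2659p4gbad8628gvb', group 1 = '9'.
With a single group, `findall` returns only what that group captured — 1 item.

['9']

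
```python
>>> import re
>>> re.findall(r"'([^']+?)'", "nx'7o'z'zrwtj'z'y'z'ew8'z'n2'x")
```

['7o', 'zrwtj', 'y', 'ew8', 'n2']

Because there's exactly one group, `findall` drops the full match and keeps group 1 from each hit.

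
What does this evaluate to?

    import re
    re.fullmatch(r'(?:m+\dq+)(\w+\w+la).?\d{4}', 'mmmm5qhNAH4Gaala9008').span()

(0, 20)

`fullmatch` succeeds only if the pattern covers the string from start to end.
The match spans [0:20] → 'mmmm5qhNAH4Gaala9008'.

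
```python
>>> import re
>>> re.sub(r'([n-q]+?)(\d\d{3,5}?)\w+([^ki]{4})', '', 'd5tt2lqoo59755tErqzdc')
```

This matches one or more of a character in [n-q] (lazy) (captured); then a digit, then 3 to 5 of a digit (lazy) (captured); then one or more of a word character; then exactly 4 of any character except [ki] (captured).
Matches: at [6:21] → 'qoo59755tErqzdc'.
`sub` substitutes '' at each match site.

'd5tt2l'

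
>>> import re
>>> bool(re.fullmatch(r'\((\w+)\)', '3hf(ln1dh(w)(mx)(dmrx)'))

For `fullmatch`, every character of the input must be accounted for by the pattern.
Here the string isn't matched end-to-end, so the call returns None, and `bool(None)` is False.

False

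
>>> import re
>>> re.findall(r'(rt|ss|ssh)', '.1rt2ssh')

Branches in `(...|...)` are attempted left-to-right; the first branch that allows the whole pattern to succeed is taken.
Matches: at [2:4] match 'rt', group 1 = 'rt'; at [5:7] match 'ss', group 1 = 'ss'.
`findall` collects group 1 from each match (2 total).

['rt', 'ss']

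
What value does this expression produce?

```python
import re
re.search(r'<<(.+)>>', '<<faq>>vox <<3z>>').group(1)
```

'faq>>vox <<3z'

Unlike `match`, `search` isn't anchored — it looks for the pattern anywhere in the string.
The match spans [0:17] → '<<faq>>vox <<3z>>'.
Captured: group 1 = 'faq>>vox <<3z'.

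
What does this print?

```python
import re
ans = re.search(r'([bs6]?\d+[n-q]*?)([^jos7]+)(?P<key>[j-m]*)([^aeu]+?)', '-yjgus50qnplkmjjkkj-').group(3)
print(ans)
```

jjkkj

This matches optionally one of [bs6], then one or more of a digit, then zero or more of a character in [n-q] (lazy) (captured); then one or more of any character except [jos7] (captured); then zero or more of a character in [j-m] (captured as 'key'); then one or more of any character except [aeu] (lazy) (captured).
Unlike `match`, `search` isn't anchored — it looks for the pattern anywhere in the string.
The match spans [5:20] → 's50qnplkmjjkkj-'.
Captured: group 1 = 's50', group 2 = 'qnplkm', group 3 = 'jjkkj', group 4 = '-'.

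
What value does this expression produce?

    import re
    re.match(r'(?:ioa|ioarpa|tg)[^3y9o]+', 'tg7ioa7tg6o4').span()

(0, 4)

`re.match` won't scan ahead — the pattern has to work from the very first character.
The match spans [0:4] → 'tg7i'.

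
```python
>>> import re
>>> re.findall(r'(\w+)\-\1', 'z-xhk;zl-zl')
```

['zl']

After group 1 captures some text, `\1` only succeeds where that same text appears again.
Walking the string: at [6:11] match 'zl-zl', group 1 = 'zl'.
With a single group, `findall` returns only what that group captured — 1 item.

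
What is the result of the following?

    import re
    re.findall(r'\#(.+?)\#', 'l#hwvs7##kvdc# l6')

Because the quantifier is non-greedy, it stops expanding at the earliest point where the rest of the pattern can succeed.
Because there's exactly one group, `findall` drops the full match and keeps group 1 from each hit.

['hwvs7', 'kvdc']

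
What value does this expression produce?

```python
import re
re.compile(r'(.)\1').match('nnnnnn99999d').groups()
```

('n',)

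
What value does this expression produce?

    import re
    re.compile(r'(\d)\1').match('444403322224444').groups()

A backreference is literal: `\1` must see the identical characters the first group matched.
`re.match` won't scan ahead — the pattern has to work from the very first character.
The match spans [0:2] → '44'.
Captured: group 1 = '4'.

('4',)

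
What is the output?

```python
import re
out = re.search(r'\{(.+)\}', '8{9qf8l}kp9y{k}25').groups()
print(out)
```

The match spans [1:15] → '{9qf8l}kp9y{k}'.
Captured: group 1 = '9qf8l}kp9y{k'.

('9qf8l}kp9y{k',)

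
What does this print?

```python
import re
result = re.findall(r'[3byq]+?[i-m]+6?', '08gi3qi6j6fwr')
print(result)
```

['3qi6']

The pattern matches one or more of one of [3byq] (lazy), then one or more of a character in [i-m]; then optionally a literal '6'.
Matches: at [4:8] → '3qi6'.
`findall` yields the raw match text (1 of them) because the pattern has no groups.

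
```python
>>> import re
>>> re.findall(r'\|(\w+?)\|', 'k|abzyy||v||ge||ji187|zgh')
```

Because there's exactly one group, `findall` drops the full match and keeps group 1 from each hit.

['abzyy', 'v', 'ge', 'ji187']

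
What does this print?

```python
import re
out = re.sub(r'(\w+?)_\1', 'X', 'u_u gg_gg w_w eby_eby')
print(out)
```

X X X X

`\1` has to match the exact text group 1 already captured.
Matches: at [0:3] → 'u_u'; at [4:9] → 'gg_gg'; at [10:13] → 'w_w'; at [14:21] → 'eby_eby'.
Each match is replaced by 'X'.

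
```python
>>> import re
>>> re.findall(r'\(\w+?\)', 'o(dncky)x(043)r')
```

No capturing groups, so `findall` returns the 2 full match strings.

['(dncky)', '(043)']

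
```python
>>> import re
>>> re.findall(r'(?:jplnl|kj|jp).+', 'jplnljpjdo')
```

['jplnljpjdo']

Matches: at [0:10] → 'jplnljpjdo'.
Since nothing is captured, `findall` lists the 1 matched substring directly.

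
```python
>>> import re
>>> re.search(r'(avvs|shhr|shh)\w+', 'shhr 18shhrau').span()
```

(0, 4)

`re.search` scans for the first position where the pattern succeeds.
The match spans [0:4] → 'shhr'.
Captured: group 1 = 'shh'.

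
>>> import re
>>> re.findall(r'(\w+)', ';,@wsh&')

['wsh']

One capturing group, so `findall` returns just the captured substring from the one match — 1 in all.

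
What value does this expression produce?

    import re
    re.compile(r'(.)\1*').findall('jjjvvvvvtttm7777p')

['j', 'v', 't', 'm', '7', 'p']

`\1` has to match the exact text group 1 already captured.
Matches: at [0:3] match 'jjj', group 1 = 'j'; at [3:8] match 'vvvvv', group 1 = 'v'; at [8:11] match 'ttt', group 1 = 't'; at [11:12] match 'm', group 1 = 'm'; at [12:16] match '7777', group 1 = '7'; ….
With a single group, `findall` returns only what that group captured — 6 items.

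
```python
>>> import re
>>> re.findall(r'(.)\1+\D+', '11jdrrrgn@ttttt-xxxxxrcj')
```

['1']

A backreference is literal: `\1` must see the identical characters the first group matched.
Matches: at [0:24] match '11jdrrrgn@ttttt-xxxxxrcj', group 1 = '1'.
Because there's exactly one group, `findall` drops the full match and keeps group 1 from the one hit.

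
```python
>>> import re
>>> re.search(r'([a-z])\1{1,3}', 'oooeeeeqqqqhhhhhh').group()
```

The backreference `\1` re-matches whatever the first group consumed, character for character.
`re.search` tries every starting position until one works.
The match spans [0:3] → 'ooo'.
Captured: group 1 = 'o'.

'ooo'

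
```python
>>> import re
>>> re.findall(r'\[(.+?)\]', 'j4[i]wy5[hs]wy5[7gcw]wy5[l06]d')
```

A non-greedy quantifier consumes as few characters as it can — just enough that the remainder of the pattern still matches from where it stops; whatever follows it matches normally.
With a single group, `findall` returns only what that group captured — 4 items.

['i', 'hs', '7gcw', 'l06']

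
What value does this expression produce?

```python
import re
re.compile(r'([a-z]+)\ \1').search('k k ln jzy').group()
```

The backreference `\1` re-matches whatever the first group consumed, character for character.
The match spans [0:3] → 'k k'.

'k k'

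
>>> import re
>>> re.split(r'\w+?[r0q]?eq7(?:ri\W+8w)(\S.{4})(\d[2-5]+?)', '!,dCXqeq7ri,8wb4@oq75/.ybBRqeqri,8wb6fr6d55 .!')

The pattern matches one or more of a word character (lazy); then optionally one of [r0q], then the literal 'eq7'; then the literal 'ri', then one or more of a non-word character, then the literal '8w' (non-capturing group); then a non-whitespace character, then exactly 4 of any character (captured); then a digit, then one or more of a character in [2-5] (lazy) (captured).
Matches to split on: at [2:21] → 'dCXqeq7ri,8wb4@oq75'.
The group in the pattern means `split` returns the separators' captures alongside the pieces.

['!,', 'b4@oq', '75', '/.ybBRqeqri,8wb6fr6d55 .!']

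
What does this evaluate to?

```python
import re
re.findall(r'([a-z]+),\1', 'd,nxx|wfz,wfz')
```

['wfz']

After group 1 captures some text, `\1` only succeeds where that same text appears again.
`findall` collects group 1 from the one match (1 total).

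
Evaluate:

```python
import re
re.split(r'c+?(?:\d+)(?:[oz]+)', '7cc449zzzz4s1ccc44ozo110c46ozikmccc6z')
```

This matches one or more of a literal 'c' (lazy); then one or more of a digit (non-capturing group); then one or more of one of [oz] (non-capturing group).
Matches to split on: at [1:10] → 'cc449zzzz'; at [13:21] → 'ccc44ozo'; at [24:29] → 'c46oz'; at [32:37] → 'ccc6z'.
`split` removes every match and returns the 5 fragments in between.

['7', '4s1', '110', 'ikm', '']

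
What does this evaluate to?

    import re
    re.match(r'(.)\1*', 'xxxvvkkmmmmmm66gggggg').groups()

('x',)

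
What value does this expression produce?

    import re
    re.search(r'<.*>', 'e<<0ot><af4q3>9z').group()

The match spans [1:14] → '<<0ot><af4q3>'.

'<<0ot><af4q3>'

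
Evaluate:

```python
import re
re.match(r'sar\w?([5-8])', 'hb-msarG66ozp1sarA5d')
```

None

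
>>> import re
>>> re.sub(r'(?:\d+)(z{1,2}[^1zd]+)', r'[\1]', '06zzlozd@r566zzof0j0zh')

'[zzlo]zd@r[zzof0j0]zh'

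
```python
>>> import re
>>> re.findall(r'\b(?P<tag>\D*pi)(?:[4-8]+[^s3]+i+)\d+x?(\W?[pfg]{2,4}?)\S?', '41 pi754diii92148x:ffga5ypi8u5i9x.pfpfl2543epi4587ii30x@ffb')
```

[(' pi', '.pf')]

Pattern: a word boundary (`\b`, zero-width); then zero or more of a non-digit, then the literal 'pi' (captured as 'tag'); then one or more of a character in [4-8], then one or more of any character except [s3], then one or more of the literal 'i' (non-capturing group); then one or more of a digit, then optionally the literal 'x'; then optionally a non-word character, then 2 to 4 of one of [pfg] (lazy) (captured); then optionally a non-whitespace character.
With the lazy modifier that quantifier settles for the fewest repetitions that let the rest of the pattern succeed (the atoms after it are unaffected and can still be greedy).
Scanning left to right: at [2:37] match ' pi754diii92148x:ffga5ypi8u5i9x.pfp', groups = (' pi', '.pf').
Multiple groups make `findall` return tuples — one 2-tuple for the one match.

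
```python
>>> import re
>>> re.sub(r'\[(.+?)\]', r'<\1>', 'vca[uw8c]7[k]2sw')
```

The `?` after the quantifier makes it lazy — it takes as little as possible before letting the rest of the pattern try.
Matches: at [3:9] → '[uw8c]'; at [10:13] → '[k]'.
Each match is replaced using the text its own group 1 captured.

'vca<uw8c>7<k>2sw'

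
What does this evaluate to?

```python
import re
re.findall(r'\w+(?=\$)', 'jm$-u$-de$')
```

The lookaround is zero-width — it requires the adjacent text to match without consuming it, so the asserted text isn't part of the match.
With no groups in the pattern, `findall` gives back each whole match — 3 here.

['jm', 'u', 'de']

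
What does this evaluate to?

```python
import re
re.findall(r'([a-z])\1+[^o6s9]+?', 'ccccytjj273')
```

['c', 'j']

After group 1 captures some text, `\1` only succeeds where that same text appears again.
Matches: at [0:5] match 'ccccy', group 1 = 'c'; at [6:9] match 'jj2', group 1 = 'j'.
With a single group, `findall` returns only what that group captured — 2 items.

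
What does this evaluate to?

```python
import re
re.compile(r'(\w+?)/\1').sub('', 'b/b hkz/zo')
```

`\1` has to match the exact text group 1 already captured.
Each match is replaced by ''.

' hko'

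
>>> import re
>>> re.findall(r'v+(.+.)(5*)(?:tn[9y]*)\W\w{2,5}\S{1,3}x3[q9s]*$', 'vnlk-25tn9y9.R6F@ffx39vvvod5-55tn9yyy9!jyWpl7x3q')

[('nlk-25tn9y9.R6F@ffx39vvvod5-55', '')]

Pattern: one or more of a literal 'v'; then one or more of any character, then any character (captured); then zero or more of a literal '5' (captured); then the literal 'tn', then zero or more of one of [9y] (non-capturing group); then a non-word character, then 2 to 5 of a word character, then 1 to 3 of a non-whitespace character; then the literal 'x3', then zero or more of one of [q9s]; then anchored at the end.
Multiple groups make `findall` return tuples — one 2-tuple for the one match.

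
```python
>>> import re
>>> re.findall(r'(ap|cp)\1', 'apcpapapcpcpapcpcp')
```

['ap', 'cp', 'cp']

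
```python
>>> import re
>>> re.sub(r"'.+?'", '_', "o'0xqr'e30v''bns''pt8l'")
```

Because the quantifier is non-greedy, it stops expanding at the earliest point where the rest of the pattern can succeed.
`sub` substitutes '_' at each match site.

'o_e30v__'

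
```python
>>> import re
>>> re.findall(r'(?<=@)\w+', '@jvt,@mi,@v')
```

['jvt', 'mi', 'v']

Lookahead/lookbehind check context without consuming it, so the matched span excludes the asserted characters.
Scanning left to right: at [1:4] → 'jvt'; at [6:8] → 'mi'; at [10:11] → 'v'.
Since nothing is captured, `findall` lists the 3 matched substrings directly.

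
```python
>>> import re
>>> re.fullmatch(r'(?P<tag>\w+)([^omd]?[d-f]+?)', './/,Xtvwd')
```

None

`re.fullmatch` requires the pattern to consume the entire string.
Here there's no way to consume every character, so the call returns None.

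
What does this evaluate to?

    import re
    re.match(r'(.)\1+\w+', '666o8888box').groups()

('6',)

The match spans [0:11] → '666o8888box'.
Captured: group 1 = '6'.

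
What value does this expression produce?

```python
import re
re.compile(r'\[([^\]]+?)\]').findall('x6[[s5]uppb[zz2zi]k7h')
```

`findall` collects group 1 from each match (2 total).

['[s5', 'zz2zi']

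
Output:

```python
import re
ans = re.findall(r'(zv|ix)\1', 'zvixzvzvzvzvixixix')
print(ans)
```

`\1` is not a pattern — it's the concrete string captured by group 1, re-applied verbatim.
With a single group, `findall` returns only what that group captured — 3 items.

['zv', 'zv', 'ix']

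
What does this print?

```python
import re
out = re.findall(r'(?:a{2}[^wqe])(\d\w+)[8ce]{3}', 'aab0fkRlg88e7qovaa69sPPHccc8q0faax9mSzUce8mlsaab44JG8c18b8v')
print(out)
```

['0fkRlg88e7qovaa69sPPHccc8q0faax9mSzU']

The pattern matches exactly 2 of a literal 'a', then any character except [wqe] (non-capturing group); then a digit, then one or more of a word character (captured); then exactly 3 of one of [8ce].
Walking the string: at [0:42] match 'aab0fkRlg88e7qovaa69sPPHccc8q0faax9mSzUce8', group 1 = '0fkRlg88e7qovaa69sPPHccc8q0faax9mSzU'.
One capturing group, so `findall` returns just the captured substring from the one match — 1 in all.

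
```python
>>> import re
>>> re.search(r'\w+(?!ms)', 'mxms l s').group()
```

`(?!…)`/`(?<!…)` only lets a position through if the neighbouring text does NOT match; no characters are consumed.
The match spans [0:4] → 'mxms'.

'mxms'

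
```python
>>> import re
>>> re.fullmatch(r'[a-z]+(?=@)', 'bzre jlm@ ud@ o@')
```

`re.fullmatch` is like wrapping the pattern in `^…$` (in single-line mode).
Here the pattern can't cover the whole string, so the call returns None.

None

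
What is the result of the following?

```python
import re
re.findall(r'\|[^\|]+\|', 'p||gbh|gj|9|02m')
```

['|gbh|', '|9|']

Scanning left to right: at [2:7] → '|gbh|'; at [9:12] → '|9|'.
With no groups in the pattern, `findall` gives back each whole match — 2 here.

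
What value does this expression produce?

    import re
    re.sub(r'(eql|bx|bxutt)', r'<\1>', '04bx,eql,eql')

'04<bx>,<eql>,<eql>'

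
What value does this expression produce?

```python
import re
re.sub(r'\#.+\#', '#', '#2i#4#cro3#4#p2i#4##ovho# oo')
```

'# oo'

Each match is replaced by '#'.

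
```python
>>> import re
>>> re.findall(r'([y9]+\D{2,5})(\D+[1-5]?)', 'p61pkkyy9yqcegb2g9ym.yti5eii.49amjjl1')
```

[('yy9yqceg', 'b2'), ('9ym.yt', 'i5'), ('9amjj', 'l1')]

2 groups means each result is a tuple of 2 captured strings — 3 here.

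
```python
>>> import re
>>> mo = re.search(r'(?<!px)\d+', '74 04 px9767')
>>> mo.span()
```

(0, 2)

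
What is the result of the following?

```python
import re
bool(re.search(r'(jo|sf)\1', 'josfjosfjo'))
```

A backreference is literal: `\1` must see the identical characters the first group matched.
`search` walks the string left to right and returns the first match it finds.
Here nothing in the string fits, so the call returns None, and `bool(None)` is False.

False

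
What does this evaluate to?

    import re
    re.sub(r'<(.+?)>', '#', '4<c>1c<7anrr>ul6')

The `?` after the quantifier makes it lazy — it takes as little as possible before letting the rest of the pattern try.
Matches: at [1:4] → '<c>'; at [6:13] → '<7anrr>'.
Every occurrence is swapped for '#'.

'4#1c#ul6'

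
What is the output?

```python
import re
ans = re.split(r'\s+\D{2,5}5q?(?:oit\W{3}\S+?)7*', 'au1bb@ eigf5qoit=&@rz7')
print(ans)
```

['au1bb@', 'z7']

This matches one or more of whitespace; then 2 to 5 of a non-digit, then a literal '5', then optionally a literal 'q'; then the literal 'oit', then exactly 3 of a non-word character, then one or more of a non-whitespace character (lazy) (non-capturing group); then zero or more of a literal '7'.
`split` removes every match and returns the 2 fragments in between.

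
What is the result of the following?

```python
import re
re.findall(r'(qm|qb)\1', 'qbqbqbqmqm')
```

['qb', 'qm']

A backreference is literal: `\1` must see the identical characters the first group matched.
Scanning left to right: at [0:4] match 'qbqb', group 1 = 'qb'; at [6:10] match 'qmqm', group 1 = 'qm'.
`findall` collects group 1 from each match (2 total).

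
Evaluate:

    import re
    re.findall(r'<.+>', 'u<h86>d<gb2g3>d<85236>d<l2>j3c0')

['<h86>d<gb2g3>d<85236>d<l2>']

Matches: at [1:27] → '<h86>d<gb2g3>d<85236>d<l2>'.
With no groups in the pattern, `findall` gives back each whole match — 1 here.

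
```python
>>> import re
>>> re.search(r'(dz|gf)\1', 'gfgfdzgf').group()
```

`\1` is not a pattern — it's the concrete string captured by group 1, re-applied verbatim.
The match spans [0:4] → 'gfgf'.

'gfgf'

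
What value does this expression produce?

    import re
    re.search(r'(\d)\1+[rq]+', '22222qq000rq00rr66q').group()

'22222qq'

A backreference is literal: `\1` must see the identical characters the first group matched.
The match spans [0:7] → '22222qq'.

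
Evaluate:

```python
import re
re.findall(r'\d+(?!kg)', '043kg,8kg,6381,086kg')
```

Because the assertion is negative and zero-width, positions next to the forbidden text are skipped.
Matches: at [0:2] → '04'; at [10:14] → '6381'; at [15:17] → '08'.
With no groups in the pattern, `findall` gives back each whole match — 3 here.

['04', '6381', '08']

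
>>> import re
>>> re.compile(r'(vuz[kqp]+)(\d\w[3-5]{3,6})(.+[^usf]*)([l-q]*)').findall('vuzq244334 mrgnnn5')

This matches the literal 'vuz', then one or more of one of [kqp] (captured); then a digit, then a word character, then 3 to 6 of a character in [3-5] (captured); then one or more of any character, then zero or more of any character except [usf] (captured); then zero or more of a character in [l-q] (captured).
Matches: at [0:18] match 'vuzq244334 mrgnnn5', groups = ('vuzq', '244334', ' mrgnnn5', '').
4 groups means the one result is a tuple of 4 captured strings — 1 here.

[('vuzq', '244334', ' mrgnnn5', '')]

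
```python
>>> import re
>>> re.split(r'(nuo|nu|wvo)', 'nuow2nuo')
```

Alternation tries branches left to right and keeps the first one that lets the overall match succeed at that position.
Matches to split on: at [0:3] → 'nuo'; at [5:8] → 'nuo'.
The group in the pattern means `split` returns the separators' captures alongside the pieces.

['', 'nuo', 'w2', 'nuo', '']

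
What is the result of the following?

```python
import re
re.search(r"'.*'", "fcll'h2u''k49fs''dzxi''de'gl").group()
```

"'h2u''k49fs''dzxi''de'"

`search` walks the string left to right and returns the first match it finds.
The match spans [4:26] → "'h2u''k49fs''dzxi''de'".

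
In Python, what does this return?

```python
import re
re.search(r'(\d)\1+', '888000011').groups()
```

('8',)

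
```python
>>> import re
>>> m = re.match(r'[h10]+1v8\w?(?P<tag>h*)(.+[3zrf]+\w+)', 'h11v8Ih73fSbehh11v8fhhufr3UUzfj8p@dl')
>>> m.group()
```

'h11v8Ih73fSbehh11v8fhhufr3UUzfj8p'

The pattern matches one or more of one of [h10], then the literal '1v8', then optionally a word character; then zero or more of a literal 'h' (captured as 'tag'); then one or more of any character, then one or more of one of [3zrf], then one or more of a word character (captured).
`re.match` won't scan ahead — the pattern has to work from the very first character.
The match spans [0:33] → 'h11v8Ih73fSbehh11v8fhhufr3UUzfj8p'.
Captured: group 1 = 'h', group 2 = '73fSbehh11v8fhhufr3UUzfj8p'.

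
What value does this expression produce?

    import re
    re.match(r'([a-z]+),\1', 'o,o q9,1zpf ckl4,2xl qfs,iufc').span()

The backreference `\1` re-matches whatever the first group consumed, character for character.
`re.match` won't scan ahead — the pattern has to work from the very first character.
The match spans [0:3] → 'o,o'.
Captured: group 1 = 'o'.

(0, 3)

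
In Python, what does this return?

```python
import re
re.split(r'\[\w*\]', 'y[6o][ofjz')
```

Matches to split on: at [1:5] → '[6o]'.
The string is cut at each match, leaving 2 pieces.

['y', '[ofjz']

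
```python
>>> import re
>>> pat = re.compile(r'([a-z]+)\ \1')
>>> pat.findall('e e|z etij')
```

['e']

A backreference is literal: `\1` must see the identical characters the first group matched.
Matches: at [0:3] match 'e e', group 1 = 'e'.
With a single group, `findall` returns only what that group captured — 1 item.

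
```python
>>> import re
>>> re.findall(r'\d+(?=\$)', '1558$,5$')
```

['1558', '5']

The positive lookaround only admits positions where the adjacent text matches; those characters stay outside the span.
With no groups in the pattern, `findall` gives back each whole match — 2 here.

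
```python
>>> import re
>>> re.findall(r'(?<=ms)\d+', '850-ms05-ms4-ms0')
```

['05', '4', '0']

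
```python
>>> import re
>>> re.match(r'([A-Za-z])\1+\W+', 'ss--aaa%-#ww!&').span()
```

After group 1 captures some text, `\1` only succeeds where that same text appears again.
`match` is anchored at position 0; if the pattern doesn't fit there, it returns None.
The match spans [0:4] → 'ss--'.
Captured: group 1 = 's'.

(0, 4)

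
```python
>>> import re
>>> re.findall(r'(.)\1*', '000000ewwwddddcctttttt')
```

['0', 'e', 'w', 'd', 'c', 't']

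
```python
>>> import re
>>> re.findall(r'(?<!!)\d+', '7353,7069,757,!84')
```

Because the assertion is negative and zero-width, positions next to the forbidden text are skipped.
Walking the string: at [0:4] → '7353'; at [5:9] → '7069'; at [10:13] → '757'; at [16:17] → '4'.
No capturing groups, so `findall` returns the 4 full match strings.

['7353', '7069', '757', '4']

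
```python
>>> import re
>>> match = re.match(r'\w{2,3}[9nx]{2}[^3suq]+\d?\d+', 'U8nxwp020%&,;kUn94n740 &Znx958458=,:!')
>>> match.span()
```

Pattern: 2 to 3 of a word character, then exactly 2 of one of [9nx]; then one or more of any character except [3suq], then optionally a digit; then one or more of a digit.
`match` is anchored at position 0; if the pattern doesn't fit there, it returns None.
The match spans [0:33] → 'U8nxwp020%&,;kUn94n740 &Znx958458'.

(0, 33)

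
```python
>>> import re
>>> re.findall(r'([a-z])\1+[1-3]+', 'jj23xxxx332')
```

['j', 'x']

The backreference `\1` re-matches whatever the first group consumed, character for character.
Matches: at [0:4] match 'jj23', group 1 = 'j'; at [4:11] match 'xxxx332', group 1 = 'x'.
Because there's exactly one group, `findall` drops the full match and keeps group 1 from each hit.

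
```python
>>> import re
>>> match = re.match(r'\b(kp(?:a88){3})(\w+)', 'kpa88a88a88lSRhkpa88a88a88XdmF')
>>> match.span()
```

The pattern matches a word boundary (`\b`, zero-width); then the literal 'kp', then the literal 'a88' repeated 3 times (captured); then one or more of a word character (captured).
`re.match` won't scan ahead — the pattern has to work from the very first character.
The match spans [0:30] → 'kpa88a88a88lSRhkpa88a88a88XdmF'.
Captured: group 1 = 'kpa88a88a88', group 2 = 'lSRhkpa88a88a88XdmF'.

(0, 30)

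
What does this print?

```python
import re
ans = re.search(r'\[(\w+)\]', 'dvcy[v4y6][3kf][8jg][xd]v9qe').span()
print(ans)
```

The match spans [4:10] → '[v4y6]'.

(4, 10)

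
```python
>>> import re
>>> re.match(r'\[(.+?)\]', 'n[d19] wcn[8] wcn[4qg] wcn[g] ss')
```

None

`match` is anchored at position 0; if the pattern doesn't fit there, it returns None.
Here the pattern fails at index 0, so the call returns None.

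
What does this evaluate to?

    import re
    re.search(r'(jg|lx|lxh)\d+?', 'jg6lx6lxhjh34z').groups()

`search` walks the string left to right and returns the first match it finds.
The match spans [0:3] → 'jg6'.
Captured: group 1 = 'jg'.

('jg',)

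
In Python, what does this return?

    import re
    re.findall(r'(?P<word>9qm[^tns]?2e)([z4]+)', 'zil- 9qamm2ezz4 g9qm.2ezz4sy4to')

[('9qm.2e', 'zz4')]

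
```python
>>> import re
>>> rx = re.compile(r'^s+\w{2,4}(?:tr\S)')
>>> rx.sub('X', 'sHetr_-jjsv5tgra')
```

'X-jjsv5tgra'

The pattern matches anchored at the start of the string; then one or more of the literal 's', then 2 to 4 of a word character; then the literal 'tr', then a non-whitespace character (non-capturing group).
Matches: at [0:6] → 'sHetr_'.
Each match is replaced by 'X'.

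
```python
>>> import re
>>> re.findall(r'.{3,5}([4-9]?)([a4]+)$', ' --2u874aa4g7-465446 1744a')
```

Pattern: 3 to 5 of any character; then optionally a character in [4-9] (captured); then one or more of one of [a4] (captured); then anchored at the end.
`findall` packs the 2 group values into a tuple for every match.

[('7', '44a')]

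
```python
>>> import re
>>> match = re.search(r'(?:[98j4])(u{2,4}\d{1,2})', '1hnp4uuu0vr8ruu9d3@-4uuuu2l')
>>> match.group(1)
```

This matches one of [98j4] (non-capturing group); then 2 to 4 of the literal 'u', then 1 to 2 of a digit (captured).
`re.search` scans for the first position where the pattern succeeds.
The match spans [4:9] → '4uuu0'.
Captured: group 1 = 'uuu0'.

'uuu0'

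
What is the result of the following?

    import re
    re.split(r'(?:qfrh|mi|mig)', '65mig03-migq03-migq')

`|` is ordered: at each position the engine commits to the first alternative that works.
The string is cut at each match, leaving 4 pieces.

['65', 'g03-', 'gq03-', 'gq']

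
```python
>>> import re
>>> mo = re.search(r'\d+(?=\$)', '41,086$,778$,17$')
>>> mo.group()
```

'086'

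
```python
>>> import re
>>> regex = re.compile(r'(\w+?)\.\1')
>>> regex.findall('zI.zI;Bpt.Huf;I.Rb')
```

['zI']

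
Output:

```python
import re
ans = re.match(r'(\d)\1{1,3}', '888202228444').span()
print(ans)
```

(0, 3)

A backreference is literal: `\1` must see the identical characters the first group matched.
`re.match` won't scan ahead — the pattern has to work from the very first character.
The match spans [0:3] → '888'.
Captured: group 1 = '8'.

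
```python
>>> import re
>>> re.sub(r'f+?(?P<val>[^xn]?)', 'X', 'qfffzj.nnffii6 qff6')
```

Lazy quantifiers expand one character at a time until the remainder of the pattern can match.
Each match is replaced by 'X'.

'qXXj.nnXii6 qX6'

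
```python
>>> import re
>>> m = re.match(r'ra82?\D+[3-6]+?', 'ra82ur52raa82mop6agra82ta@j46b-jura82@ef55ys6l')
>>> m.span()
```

(0, 7)

This matches the literal 'ra8', then optionally the literal '2', then one or more of a non-digit; then one or more of a character in [3-6] (lazy).
`match` is anchored at position 0; if the pattern doesn't fit there, it returns None.
The match spans [0:7] → 'ra82ur5'.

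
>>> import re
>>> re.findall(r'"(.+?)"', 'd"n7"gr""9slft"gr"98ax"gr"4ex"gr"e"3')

['n7', '"9slft', '98ax', '4ex', 'e']

A `+?`/`*?`/`{m,n}?` starts at its minimum and grows only as far as needed for what follows to match.
With a single group, `findall` returns only what that group captured — 5 items.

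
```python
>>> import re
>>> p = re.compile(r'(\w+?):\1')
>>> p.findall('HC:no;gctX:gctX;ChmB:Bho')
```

['gctX', 'B']

`\1` is not a pattern — it's the concrete string captured by group 1, re-applied verbatim.
Matches: at [6:15] match 'gctX:gctX', group 1 = 'gctX'; at [19:22] match 'B:B', group 1 = 'B'.
Because there's exactly one group, `findall` drops the full match and keeps group 1 from each hit.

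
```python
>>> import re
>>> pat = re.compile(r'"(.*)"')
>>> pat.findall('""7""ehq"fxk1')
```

['"7""ehq']

Scanning left to right: at [0:9] match '""7""ehq"', group 1 = '"7""ehq'.
Because there's exactly one group, `findall` drops the full match and keeps group 1 from the one hit.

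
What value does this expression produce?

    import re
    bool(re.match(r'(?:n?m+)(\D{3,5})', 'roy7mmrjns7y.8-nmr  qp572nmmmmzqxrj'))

False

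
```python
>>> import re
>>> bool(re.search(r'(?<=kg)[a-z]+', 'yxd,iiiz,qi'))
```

False

The `(?=…)`/`(?<=…)` assertion just peeks at neighbouring text; it doesn't advance the match position.
`re.search` tries every starting position until one works.
Here no position works, so the call returns None, and `bool(None)` is False.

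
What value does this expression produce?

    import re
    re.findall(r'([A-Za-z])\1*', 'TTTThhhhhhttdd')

['T', 'h', 't', 'd']

`\1` has to match the exact text group 1 already captured.
One capturing group, so `findall` returns just the captured substring from each match — 4 in all.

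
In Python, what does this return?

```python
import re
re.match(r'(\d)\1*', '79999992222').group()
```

'7'

`re.match` only tries the pattern at the start of the string.
The match spans [0:1] → '7'.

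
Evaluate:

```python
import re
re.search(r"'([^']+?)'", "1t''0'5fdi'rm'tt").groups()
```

('0',)

The match spans [3:6] → "'0'".
Captured: group 1 = '0'.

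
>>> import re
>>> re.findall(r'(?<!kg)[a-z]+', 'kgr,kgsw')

The negative lookaround is zero-width — it rules out positions where the adjacent text would match, without consuming anything.
Matches: at [0:3] → 'kgr'; at [4:8] → 'kgsw'.
No capturing groups, so `findall` returns the 2 full match strings.

['kgr', 'kgsw']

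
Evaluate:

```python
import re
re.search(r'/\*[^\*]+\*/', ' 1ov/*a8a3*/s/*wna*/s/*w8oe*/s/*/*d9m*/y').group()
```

`search` walks the string left to right and returns the first match it finds.
The match spans [4:12] → '/*a8a3*/'.

'/*a8a3*/'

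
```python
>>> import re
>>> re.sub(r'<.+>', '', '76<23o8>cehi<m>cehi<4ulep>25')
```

'7625'

Matches: at [2:26] → '<23o8>cehi<m>cehi<4ulep>'.
`sub` substitutes '' at each match site.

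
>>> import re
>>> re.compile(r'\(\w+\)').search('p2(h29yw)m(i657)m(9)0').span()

(2, 9)

`re.search` scans for the first position where the pattern succeeds.
The match spans [2:9] → '(h29yw)'.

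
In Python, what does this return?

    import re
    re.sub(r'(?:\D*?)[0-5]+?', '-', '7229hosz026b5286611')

'7--9--6--866--'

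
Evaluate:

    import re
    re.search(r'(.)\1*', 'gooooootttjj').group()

`\1` has to match the exact text group 1 already captured.
`re.search` scans for the first position where the pattern succeeds.
The match spans [0:1] → 'g'.
Captured: group 1 = 'g'.

'g'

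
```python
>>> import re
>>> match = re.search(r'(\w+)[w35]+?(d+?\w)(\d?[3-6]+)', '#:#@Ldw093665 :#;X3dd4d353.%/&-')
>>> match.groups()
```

('X', 'dd', '4')

Pattern: one or more of a word character (captured); then one or more of one of [w35] (lazy); then one or more of a literal 'd' (lazy), then a word character (captured); then optionally a digit, then one or more of a character in [3-6] (captured).
`re.search` scans for the first position where the pattern succeeds.
The match spans [17:22] → 'X3dd4'.
Captured: group 1 = 'X', group 2 = 'dd', group 3 = '4'.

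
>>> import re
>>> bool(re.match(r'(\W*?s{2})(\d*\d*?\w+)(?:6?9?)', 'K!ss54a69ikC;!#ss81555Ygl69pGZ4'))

False

This matches zero or more of a non-word character (lazy), then exactly 2 of the literal 's' (captured); then zero or more of a digit, then zero or more of a digit (lazy), then one or more of a word character (captured); then optionally a literal '6', then optionally a literal '9' (non-capturing group).
`re.match` only tries the pattern at the start of the string.
Here the string doesn't start with a match, so the call returns None, and `bool(None)` is False.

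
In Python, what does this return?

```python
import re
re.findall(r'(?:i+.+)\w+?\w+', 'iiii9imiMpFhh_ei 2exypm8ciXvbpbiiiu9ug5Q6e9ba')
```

['iiii9imiMpFhh_ei 2exypm8ciXvbpbiiiu9ug5Q6e9ba']

With no groups in the pattern, `findall` gives back each whole match — 1 here.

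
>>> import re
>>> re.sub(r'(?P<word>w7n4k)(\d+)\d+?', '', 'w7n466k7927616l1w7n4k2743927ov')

`sub` substitutes '' at each match site.

'w7n466k7927616l1ov'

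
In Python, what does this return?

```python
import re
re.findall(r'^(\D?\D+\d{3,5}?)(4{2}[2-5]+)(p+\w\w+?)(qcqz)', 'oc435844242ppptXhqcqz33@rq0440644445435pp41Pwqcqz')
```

This matches anchored at the start of the string; then optionally a non-digit, then one or more of a non-digit, then 3 to 5 of a digit (lazy) (captured); then exactly 2 of a literal '4', then one or more of a character in [2-5] (captured); then one or more of a literal 'p', then a word character, then one or more of a word character (lazy) (captured); then the literal 'qc', then the literal 'qz' (captured).
With 4 capturing groups, `findall` returns a 4-tuple per match.

[('oc4358', '44242', 'ppptXh', 'qcqz')]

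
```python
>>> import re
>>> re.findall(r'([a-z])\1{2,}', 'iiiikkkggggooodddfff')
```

['i', 'k', 'g', 'o', 'd', 'f']

`\1` is not a pattern — it's the concrete string captured by group 1, re-applied verbatim.
Matches: at [0:4] match 'iiii', group 1 = 'i'; at [4:7] match 'kkk', group 1 = 'k'; at [7:11] match 'gggg', group 1 = 'g'; at [11:14] match 'ooo', group 1 = 'o'; at [14:17] match 'ddd', group 1 = 'd'; ….
One capturing group, so `findall` returns just the captured substring from each match — 6 in all.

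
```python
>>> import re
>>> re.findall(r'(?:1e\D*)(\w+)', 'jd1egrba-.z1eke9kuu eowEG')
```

['1eke9kuu']

Pattern: the literal '1e', then zero or more of a non-digit (non-capturing group); then one or more of a word character (captured).
Walking the string: at [2:19] match '1egrba-.z1eke9kuu', group 1 = '1eke9kuu'.
With a single group, `findall` returns only what that group captured — 1 item.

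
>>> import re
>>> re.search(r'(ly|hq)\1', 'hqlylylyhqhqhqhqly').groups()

The match spans [2:6] → 'lyly'.
Captured: group 1 = 'ly'.

('ly',)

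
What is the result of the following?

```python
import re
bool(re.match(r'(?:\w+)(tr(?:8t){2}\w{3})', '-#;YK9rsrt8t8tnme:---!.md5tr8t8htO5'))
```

False

This matches one or more of a word character (non-capturing group); then the literal 'tr', then the literal '8t' repeated 2 times, then exactly 3 of a word character (captured).
`re.match` won't scan ahead — the pattern has to work from the very first character.
Here position 0 doesn't satisfy it, so the call returns None, and `bool(None)` is False.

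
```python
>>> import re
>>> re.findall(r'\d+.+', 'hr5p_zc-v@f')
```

`findall` yields the raw match text (1 of them) because the pattern has no groups.

['5p_zc-v@f']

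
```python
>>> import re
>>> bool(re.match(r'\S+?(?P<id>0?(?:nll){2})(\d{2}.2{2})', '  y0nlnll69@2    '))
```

The pattern matches one or more of a non-whitespace character (lazy); then optionally a literal '0', then the literal 'nll' repeated 2 times (captured as 'id'); then exactly 2 of a digit, then any character, then exactly 2 of a literal '2' (captured).
`re.match` won't scan ahead — the pattern has to work from the very first character.
Here the string doesn't start with a match, so the call returns None, and `bool(None)` is False.

False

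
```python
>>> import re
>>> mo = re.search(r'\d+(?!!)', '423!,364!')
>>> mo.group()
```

`(?!…)`/`(?<!…)` only lets a position through if the neighbouring text does NOT match; no characters are consumed.
The match spans [0:2] → '42'.

'42'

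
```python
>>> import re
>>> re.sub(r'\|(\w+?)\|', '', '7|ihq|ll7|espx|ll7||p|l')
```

'7ll7ll7|l'

Matches: at [1:6] → '|ihq|'; at [9:15] → '|espx|'; at [19:22] → '|p|'.
`sub` substitutes '' at each match site.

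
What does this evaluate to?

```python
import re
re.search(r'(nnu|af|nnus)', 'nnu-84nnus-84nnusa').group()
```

`re.search` tries every starting position until one works.
The match spans [0:3] → 'nnu'.
Captured: group 1 = 'nnu'.

'nnu'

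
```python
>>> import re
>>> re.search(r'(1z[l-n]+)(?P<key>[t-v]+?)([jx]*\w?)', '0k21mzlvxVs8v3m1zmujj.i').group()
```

Pattern: the literal '1z', then one or more of a character in [l-n] (captured); then one or more of a character in [t-v] (lazy) (captured as 'key'); then zero or more of one of [jx], then optionally a word character (captured).
`re.search` scans for the first position where the pattern succeeds.
The match spans [15:21] → '1zmujj'.
Captured: group 1 = '1zm', group 2 = 'u', group 3 = 'jj'.

'1zmujj'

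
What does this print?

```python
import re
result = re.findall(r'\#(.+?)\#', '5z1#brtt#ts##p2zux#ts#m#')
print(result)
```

The `?` after the quantifier makes it lazy — it takes as little as possible before letting the rest of the pattern try.
Matches: at [3:9] match '#brtt#', group 1 = 'brtt'; at [11:19] match '##p2zux#', group 1 = '#p2zux'; at [21:24] match '#m#', group 1 = 'm'.
With a single group, `findall` returns only what that group captured — 3 items.

['brtt', '#p2zux', 'm']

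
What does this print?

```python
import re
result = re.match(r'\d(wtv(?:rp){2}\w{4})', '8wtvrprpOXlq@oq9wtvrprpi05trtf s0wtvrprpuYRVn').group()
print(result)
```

With `match`, the pattern is implicitly anchored at the beginning.
The match spans [0:12] → '8wtvrprpOXlq'.

8wtvrprpOXlq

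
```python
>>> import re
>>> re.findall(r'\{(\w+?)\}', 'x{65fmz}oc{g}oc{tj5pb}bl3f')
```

`findall` collects group 1 from each match (3 total).

['65fmz', 'g', 'tj5pb']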